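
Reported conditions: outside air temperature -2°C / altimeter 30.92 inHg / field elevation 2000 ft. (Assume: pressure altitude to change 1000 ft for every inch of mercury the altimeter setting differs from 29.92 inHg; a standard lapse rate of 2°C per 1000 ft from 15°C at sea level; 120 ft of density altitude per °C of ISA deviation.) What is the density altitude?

-800 ft

Pressure altitude = 2000 + (29.92 − 30.92) × 1000 = 2000 + (-1000) = 1000 ft.
ISA temperature at 1000 ft = 15 − 2 × (1000/1000) = 13°C.
ISA deviation = -2 − 13 = -15°C.
Density altitude = 1000 + 120 × (-15) = -800 ft.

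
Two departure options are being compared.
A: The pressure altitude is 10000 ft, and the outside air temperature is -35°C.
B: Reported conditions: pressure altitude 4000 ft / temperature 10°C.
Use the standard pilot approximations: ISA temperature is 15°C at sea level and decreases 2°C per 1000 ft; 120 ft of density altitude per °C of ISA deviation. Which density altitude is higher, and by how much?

A by 2040 ft

A: ISA temp = -5°C, deviation -30°C, DA = 10000 + 120 × (-30) = 6400 ft.
B: ISA temp = 7°C, deviation +3°C, DA = 4000 + 120 × 3 = 4360 ft.
A is higher by 6400 − 4360 = 2040 ft.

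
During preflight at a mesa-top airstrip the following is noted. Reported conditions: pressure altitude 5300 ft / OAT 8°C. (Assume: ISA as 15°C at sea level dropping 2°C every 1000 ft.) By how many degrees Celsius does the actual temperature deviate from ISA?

ISA+3.6°C

ISA temperature at 5300 ft = 15 − 2 × (5300/1000) = 4.4°C.
Deviation = OAT − ISA = 8 − 4.4 = +3.6°C.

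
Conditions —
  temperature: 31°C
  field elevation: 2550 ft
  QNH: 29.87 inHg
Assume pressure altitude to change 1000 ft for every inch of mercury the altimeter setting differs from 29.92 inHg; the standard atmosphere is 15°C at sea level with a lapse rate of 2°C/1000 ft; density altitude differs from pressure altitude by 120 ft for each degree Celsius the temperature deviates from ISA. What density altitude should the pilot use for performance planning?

Pressure altitude = 2550 + (29.92 − 29.87) × 1000 = 2550 + (+50) = 2600 ft.
ISA temperature at 2600 ft = 15 − 2 × (2600/1000) = 9.8°C.
ISA deviation = 31 − 9.8 = +21.2°C.
Density altitude = 2600 + 120 × (21.2) = 5144 ft.

5144 ft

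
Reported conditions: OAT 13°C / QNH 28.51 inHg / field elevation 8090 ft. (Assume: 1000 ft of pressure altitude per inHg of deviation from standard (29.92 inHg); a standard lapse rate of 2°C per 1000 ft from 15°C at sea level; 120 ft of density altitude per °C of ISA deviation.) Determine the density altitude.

Pressure altitude = 8090 + (29.92 − 28.51) × 1000 = 8090 + (+1410) = 9500 ft.
ISA temperature at 9500 ft = 15 − 2 × (9500/1000) = -4°C.
ISA deviation = 13 − (-4) = +17°C.
Density altitude = 9500 + 120 × (17) = 11540 ft.

11540 ft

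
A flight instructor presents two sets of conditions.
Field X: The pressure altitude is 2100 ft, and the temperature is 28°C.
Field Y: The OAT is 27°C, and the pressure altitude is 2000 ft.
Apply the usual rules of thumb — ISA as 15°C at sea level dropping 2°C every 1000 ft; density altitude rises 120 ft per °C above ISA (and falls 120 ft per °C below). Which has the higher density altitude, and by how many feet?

Field X: ISA temp = 10.8°C, deviation +17.2°C, DA = 2100 + 120 × 17.2 = 4164 ft.
Field Y: ISA temp = 11°C, deviation +16°C, DA = 2000 + 120 × 16 = 3920 ft.
Field X is higher by 4164 − 3920 = 244 ft.

Field X by 244 ft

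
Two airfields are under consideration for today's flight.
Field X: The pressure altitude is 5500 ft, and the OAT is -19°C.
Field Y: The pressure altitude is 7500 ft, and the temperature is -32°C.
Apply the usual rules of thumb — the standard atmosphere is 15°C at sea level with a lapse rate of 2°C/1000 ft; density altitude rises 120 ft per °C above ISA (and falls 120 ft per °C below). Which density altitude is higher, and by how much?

Field X: ISA temp = 4°C, deviation -23°C, DA = 5500 + 120 × (-23) = 2740 ft.
Field Y: ISA temp = 0°C, deviation -32°C, DA = 7500 + 120 × (-32) = 3660 ft.
Field Y is higher by 3660 − 2740 = 920 ft.

Field Y by 920 ft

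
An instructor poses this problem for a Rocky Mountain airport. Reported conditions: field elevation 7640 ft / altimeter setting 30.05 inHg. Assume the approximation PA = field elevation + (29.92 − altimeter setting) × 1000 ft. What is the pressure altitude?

Pressure correction = (29.92 − 30.05) × 1000 = -130 ft.
Pressure altitude = 7640 + (-130) = 7510 ft.

7510 ft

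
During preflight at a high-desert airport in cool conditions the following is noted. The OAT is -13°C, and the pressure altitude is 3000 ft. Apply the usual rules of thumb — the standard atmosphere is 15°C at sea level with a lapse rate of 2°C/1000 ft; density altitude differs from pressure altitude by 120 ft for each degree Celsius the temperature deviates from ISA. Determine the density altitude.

360 ft

ISA temperature at 3000 ft = 15 − 2 × (3000/1000) = 9°C.
ISA deviation = -13 − 9 = -22°C.
Density altitude = 3000 + 120 × (-22) = 3000 + (-2640) = 360 ft.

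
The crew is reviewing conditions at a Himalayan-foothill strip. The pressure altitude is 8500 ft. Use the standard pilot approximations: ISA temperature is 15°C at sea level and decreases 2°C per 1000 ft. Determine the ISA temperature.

ISA temperature = 15 − 2 × (8500/1000) = 15 − 17 = -2°C.

-2°C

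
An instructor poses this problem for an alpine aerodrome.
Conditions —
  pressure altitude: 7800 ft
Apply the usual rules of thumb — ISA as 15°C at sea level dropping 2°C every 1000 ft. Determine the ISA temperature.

-0.6°C

ISA temperature = 15 − 2 × (7800/1000) = 15 − 15.6 = -0.6°C.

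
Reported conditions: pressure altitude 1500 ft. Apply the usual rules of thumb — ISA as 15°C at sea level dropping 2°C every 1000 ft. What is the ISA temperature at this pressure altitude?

12°C

ISA temperature = 15 − 2 × (1500/1000) = 15 − 3 = 12°C.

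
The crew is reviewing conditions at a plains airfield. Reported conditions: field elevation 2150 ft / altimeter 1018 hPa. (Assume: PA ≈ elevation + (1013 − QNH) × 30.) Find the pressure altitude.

2000 ft

Pressure correction = (1013 − 1018) × 30 = -150 ft.
Pressure altitude = 2150 + (-150) = 2000 ft.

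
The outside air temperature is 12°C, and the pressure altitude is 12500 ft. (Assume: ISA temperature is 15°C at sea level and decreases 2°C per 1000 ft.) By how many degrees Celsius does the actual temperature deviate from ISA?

ISA+22°C

ISA temperature at 12500 ft = 15 − 2 × (12500/1000) = -10°C.
Deviation = OAT − ISA = 12 − (-10) = +22°C.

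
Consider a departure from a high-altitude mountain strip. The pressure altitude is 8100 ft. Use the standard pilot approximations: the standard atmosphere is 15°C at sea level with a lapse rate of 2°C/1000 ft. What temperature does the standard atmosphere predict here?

-1.2°C

ISA temperature = 15 − 2 × (8100/1000) = 15 − 16.2 = -1.2°C.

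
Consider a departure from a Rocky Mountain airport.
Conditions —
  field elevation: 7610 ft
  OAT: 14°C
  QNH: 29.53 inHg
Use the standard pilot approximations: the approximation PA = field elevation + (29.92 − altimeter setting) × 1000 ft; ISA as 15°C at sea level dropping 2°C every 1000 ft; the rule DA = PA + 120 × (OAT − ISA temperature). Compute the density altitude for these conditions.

Pressure altitude = 7610 + (29.92 − 29.53) × 1000 = 7610 + (+390) = 8000 ft.
ISA temperature at 8000 ft = 15 − 2 × (8000/1000) = -1°C.
ISA deviation = 14 − (-1) = +15°C.
Density altitude = 8000 + 120 × (15) = 9800 ft.

9800 ft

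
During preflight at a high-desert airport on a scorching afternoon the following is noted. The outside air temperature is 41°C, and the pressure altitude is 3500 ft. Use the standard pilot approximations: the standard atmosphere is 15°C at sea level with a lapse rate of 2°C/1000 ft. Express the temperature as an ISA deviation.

ISA+33°C

ISA temperature at 3500 ft = 15 − 2 × (3500/1000) = 8°C.
Deviation = OAT − ISA = 41 − 8 = +33°C.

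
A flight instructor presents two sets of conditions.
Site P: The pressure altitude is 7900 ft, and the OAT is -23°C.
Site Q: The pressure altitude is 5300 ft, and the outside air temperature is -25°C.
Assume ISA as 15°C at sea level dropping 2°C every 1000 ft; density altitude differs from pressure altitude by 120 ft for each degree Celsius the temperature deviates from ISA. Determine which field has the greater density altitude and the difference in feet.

Site P by 3464 ft

Site P: ISA temp = -0.8°C, deviation -22.2°C, DA = 7900 + 120 × (-22.2) = 5236 ft.
Site Q: ISA temp = 4.4°C, deviation -29.4°C, DA = 5300 + 120 × (-29.4) = 1772 ft.
Site P is higher by 5236 − 1772 = 3464 ft.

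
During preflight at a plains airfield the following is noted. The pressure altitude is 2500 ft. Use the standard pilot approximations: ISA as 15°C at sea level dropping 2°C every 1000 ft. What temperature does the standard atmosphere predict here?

10°C

ISA temperature = 15 − 2 × (2500/1000) = 15 − 5 = 10°C.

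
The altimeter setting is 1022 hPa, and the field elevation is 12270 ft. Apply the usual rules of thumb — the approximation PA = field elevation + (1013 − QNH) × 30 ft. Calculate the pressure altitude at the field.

12000 ft

Pressure correction = (1013 − 1022) × 30 = -270 ft.
Pressure altitude = 12270 + (-270) = 12000 ft.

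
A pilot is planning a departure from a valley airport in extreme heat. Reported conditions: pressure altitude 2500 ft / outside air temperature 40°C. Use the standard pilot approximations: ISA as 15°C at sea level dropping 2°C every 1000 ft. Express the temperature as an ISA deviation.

ISA+30°C

ISA temperature at 2500 ft = 15 − 2 × (2500/1000) = 10°C.
Deviation = OAT − ISA = 40 − 10 = +30°C.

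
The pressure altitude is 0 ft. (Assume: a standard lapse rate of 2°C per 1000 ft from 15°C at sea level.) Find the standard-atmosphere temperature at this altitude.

ISA temperature = 15 − 2 × (0/1000) = 15 − 0 = 15°C.

15°C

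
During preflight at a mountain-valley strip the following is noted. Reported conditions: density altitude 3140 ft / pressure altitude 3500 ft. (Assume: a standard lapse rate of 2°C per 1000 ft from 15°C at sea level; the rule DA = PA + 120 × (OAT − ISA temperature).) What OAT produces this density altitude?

Density altitude − pressure altitude = 3140 − 3500 = -360 ft.
At 120 ft/°C that is an ISA deviation of -360/120 = -3°C.
ISA temperature at 3500 ft = 15 − 2 × (3500/1000) = 8°C.
OAT = ISA + deviation = 8 + (-3) = 5°C.

5°C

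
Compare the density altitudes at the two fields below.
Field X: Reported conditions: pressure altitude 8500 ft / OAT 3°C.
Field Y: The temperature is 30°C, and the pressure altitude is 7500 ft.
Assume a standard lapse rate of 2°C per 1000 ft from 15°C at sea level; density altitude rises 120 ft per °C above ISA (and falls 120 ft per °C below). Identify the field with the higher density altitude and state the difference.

Field X: ISA temp = -2°C, deviation +5°C, DA = 8500 + 120 × 5 = 9100 ft.
Field Y: ISA temp = 0°C, deviation +30°C, DA = 7500 + 120 × 30 = 11100 ft.
Field Y is higher by 11100 − 9100 = 2000 ft.

Field Y by 2000 ft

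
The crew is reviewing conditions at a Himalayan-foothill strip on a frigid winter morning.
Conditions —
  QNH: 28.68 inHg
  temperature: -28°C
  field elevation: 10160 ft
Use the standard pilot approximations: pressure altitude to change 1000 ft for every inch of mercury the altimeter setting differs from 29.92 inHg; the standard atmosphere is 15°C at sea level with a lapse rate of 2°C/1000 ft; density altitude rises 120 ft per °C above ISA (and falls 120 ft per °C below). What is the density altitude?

8976 ft

Pressure altitude = 10160 + (29.92 − 28.68) × 1000 = 10160 + (+1240) = 11400 ft.
ISA temperature at 11400 ft = 15 − 2 × (11400/1000) = -7.8°C.
ISA deviation = -28 − (-7.8) = -20.2°C.
Density altitude = 11400 + 120 × (-20.2) = 8976 ft.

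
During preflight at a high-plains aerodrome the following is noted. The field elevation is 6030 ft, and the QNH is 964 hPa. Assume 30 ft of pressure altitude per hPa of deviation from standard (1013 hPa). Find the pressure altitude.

Pressure correction = (1013 − 964) × 30 = +1470 ft.
Pressure altitude = 6030 + (+1470) = 7500 ft.

7500 ft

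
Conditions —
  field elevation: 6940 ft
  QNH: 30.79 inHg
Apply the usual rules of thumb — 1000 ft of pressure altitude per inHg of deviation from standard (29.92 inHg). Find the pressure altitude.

6070 ft

Pressure correction = (29.92 − 30.79) × 1000 = -870 ft.
Pressure altitude = 6940 + (-870) = 6070 ft.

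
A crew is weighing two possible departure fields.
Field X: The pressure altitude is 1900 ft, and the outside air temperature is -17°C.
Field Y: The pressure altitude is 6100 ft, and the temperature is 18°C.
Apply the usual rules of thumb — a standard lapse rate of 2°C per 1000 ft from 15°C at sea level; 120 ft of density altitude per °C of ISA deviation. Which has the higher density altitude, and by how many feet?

Field Y by 9408 ft

Field X: ISA temp = 11.2°C, deviation -28.2°C, DA = 1900 + 120 × (-28.2) = -1484 ft.
Field Y: ISA temp = 2.8°C, deviation +15.2°C, DA = 6100 + 120 × 15.2 = 7924 ft.
Field Y is higher by 7924 − (-1484) = 9408 ft.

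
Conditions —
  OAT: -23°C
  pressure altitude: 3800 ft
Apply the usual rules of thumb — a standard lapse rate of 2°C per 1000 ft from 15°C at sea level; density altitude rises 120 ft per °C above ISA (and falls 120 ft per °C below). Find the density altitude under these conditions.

ISA temperature at 3800 ft = 15 − 2 × (3800/1000) = 7.4°C.
ISA deviation = -23 − 7.4 = -30.4°C.
Density altitude = 3800 + 120 × (-30.4) = 3800 + (-3648) = 152 ft.

152 ft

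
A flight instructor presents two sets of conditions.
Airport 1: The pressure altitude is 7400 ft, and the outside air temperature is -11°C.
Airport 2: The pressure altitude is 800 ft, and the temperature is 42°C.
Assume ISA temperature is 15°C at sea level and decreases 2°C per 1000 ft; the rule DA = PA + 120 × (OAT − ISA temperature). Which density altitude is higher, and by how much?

Airport 1 by 1824 ft

Airport 1: ISA temp = 0.2°C, deviation -11.2°C, DA = 7400 + 120 × (-11.2) = 6056 ft.
Airport 2: ISA temp = 13.4°C, deviation +28.6°C, DA = 800 + 120 × 28.6 = 4232 ft.
Airport 1 is higher by 6056 − 4232 = 1824 ft.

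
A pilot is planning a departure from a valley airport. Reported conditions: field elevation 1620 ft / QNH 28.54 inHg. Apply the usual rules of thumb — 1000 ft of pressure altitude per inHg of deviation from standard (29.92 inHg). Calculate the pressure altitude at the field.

Pressure correction = (29.92 − 28.54) × 1000 = +1380 ft.
Pressure altitude = 1620 + (+1380) = 3000 ft.

3000 ft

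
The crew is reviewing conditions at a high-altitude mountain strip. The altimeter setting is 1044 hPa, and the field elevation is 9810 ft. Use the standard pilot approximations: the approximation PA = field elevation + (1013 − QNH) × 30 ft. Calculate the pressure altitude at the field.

8880 ft

Pressure correction = (1013 − 1044) × 30 = -930 ft.
Pressure altitude = 9810 + (-930) = 8880 ft.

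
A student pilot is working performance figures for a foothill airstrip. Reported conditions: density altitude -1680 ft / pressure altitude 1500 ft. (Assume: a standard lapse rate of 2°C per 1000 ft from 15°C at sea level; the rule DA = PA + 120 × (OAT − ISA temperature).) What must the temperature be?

-14.5°C

Density altitude − pressure altitude = -1680 − 1500 = -3180 ft.
At 120 ft/°C that is an ISA deviation of -3180/120 = -26.5°C.
ISA temperature at 1500 ft = 15 − 2 × (1500/1000) = 12°C.
OAT = ISA + deviation = 12 + (-26.5) = -14.5°C.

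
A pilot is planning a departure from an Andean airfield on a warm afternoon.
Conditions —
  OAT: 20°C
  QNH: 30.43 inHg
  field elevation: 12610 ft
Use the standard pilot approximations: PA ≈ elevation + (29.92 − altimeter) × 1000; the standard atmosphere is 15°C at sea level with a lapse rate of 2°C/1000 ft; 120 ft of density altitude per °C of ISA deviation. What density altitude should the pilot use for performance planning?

15604 ft

Pressure altitude = 12610 + (29.92 − 30.43) × 1000 = 12610 + (-510) = 12100 ft.
ISA temperature at 12100 ft = 15 − 2 × (12100/1000) = -9.2°C.
ISA deviation = 20 − (-9.2) = +29.2°C.
Density altitude = 12100 + 120 × (29.2) = 15604 ft.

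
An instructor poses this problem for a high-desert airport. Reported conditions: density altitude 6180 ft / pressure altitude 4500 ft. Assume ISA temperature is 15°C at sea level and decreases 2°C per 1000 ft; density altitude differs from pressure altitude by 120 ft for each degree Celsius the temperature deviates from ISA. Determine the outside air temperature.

Density altitude − pressure altitude = 6180 − 4500 = +1680 ft.
At 120 ft/°C that is an ISA deviation of 1680/120 = +14°C.
ISA temperature at 4500 ft = 15 − 2 × (4500/1000) = 6°C.
OAT = ISA + deviation = 6 + (+14) = 20°C.

20°C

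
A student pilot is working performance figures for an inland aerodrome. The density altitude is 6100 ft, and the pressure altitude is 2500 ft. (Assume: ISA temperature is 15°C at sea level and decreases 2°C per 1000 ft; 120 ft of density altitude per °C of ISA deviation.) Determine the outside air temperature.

Density altitude − pressure altitude = 6100 − 2500 = +3600 ft.
At 120 ft/°C that is an ISA deviation of 3600/120 = +30°C.
ISA temperature at 2500 ft = 15 − 2 × (2500/1000) = 10°C.
OAT = ISA + deviation = 10 + (+30) = 40°C.

40°C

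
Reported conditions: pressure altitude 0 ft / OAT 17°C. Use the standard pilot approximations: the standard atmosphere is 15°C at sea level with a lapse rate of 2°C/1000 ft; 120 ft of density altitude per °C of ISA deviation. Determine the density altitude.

240 ft

ISA temperature at 0 ft = 15 − 2 × (0/1000) = 15°C.
ISA deviation = 17 − 15 = +2°C.
Density altitude = 0 + 120 × (2) = 0 + (+240) = 240 ft.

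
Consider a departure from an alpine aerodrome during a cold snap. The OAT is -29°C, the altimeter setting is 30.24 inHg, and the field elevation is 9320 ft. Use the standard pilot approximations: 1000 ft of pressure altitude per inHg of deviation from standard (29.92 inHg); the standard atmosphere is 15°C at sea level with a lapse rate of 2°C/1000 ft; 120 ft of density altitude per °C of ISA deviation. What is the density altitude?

5880 ft

Pressure altitude = 9320 + (29.92 − 30.24) × 1000 = 9320 + (-320) = 9000 ft.
ISA temperature at 9000 ft = 15 − 2 × (9000/1000) = -3°C.
ISA deviation = -29 − (-3) = -26°C.
Density altitude = 9000 + 120 × (-26) = 5880 ft.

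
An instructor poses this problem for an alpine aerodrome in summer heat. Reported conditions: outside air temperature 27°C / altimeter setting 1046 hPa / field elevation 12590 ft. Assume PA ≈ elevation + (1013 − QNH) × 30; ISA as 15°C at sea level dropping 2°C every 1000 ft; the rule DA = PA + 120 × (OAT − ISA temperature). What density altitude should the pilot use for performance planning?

Pressure altitude = 12590 + (1013 − 1046) × 30 = 12590 + (-990) = 11600 ft.
ISA temperature at 11600 ft = 15 − 2 × (11600/1000) = -8.2°C.
ISA deviation = 27 − (-8.2) = +35.2°C.
Density altitude = 11600 + 120 × (35.2) = 15824 ft.

15824 ft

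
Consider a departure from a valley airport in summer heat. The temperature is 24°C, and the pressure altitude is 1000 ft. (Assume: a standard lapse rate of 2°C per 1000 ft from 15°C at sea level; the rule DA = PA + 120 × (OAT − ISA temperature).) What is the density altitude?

ISA temperature at 1000 ft = 15 − 2 × (1000/1000) = 13°C.
ISA deviation = 24 − 13 = +11°C.
Density altitude = 1000 + 120 × (11) = 1000 + (+1320) = 2320 ft.

2320 ft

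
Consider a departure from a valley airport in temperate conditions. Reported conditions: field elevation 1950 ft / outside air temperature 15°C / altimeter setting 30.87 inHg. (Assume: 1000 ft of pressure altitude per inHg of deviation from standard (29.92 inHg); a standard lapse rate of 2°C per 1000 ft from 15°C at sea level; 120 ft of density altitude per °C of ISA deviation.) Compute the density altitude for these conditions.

Pressure altitude = 1950 + (29.92 − 30.87) × 1000 = 1950 + (-950) = 1000 ft.
ISA temperature at 1000 ft = 15 − 2 × (1000/1000) = 13°C.
ISA deviation = 15 − 13 = +2°C.
Density altitude = 1000 + 120 × (2) = 1240 ft.

1240 ft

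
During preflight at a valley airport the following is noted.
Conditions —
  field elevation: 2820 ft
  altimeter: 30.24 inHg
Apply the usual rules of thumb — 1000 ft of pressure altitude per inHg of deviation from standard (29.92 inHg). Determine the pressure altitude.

Pressure correction = (29.92 − 30.24) × 1000 = -320 ft.
Pressure altitude = 2820 + (-320) = 2500 ft.

2500 ft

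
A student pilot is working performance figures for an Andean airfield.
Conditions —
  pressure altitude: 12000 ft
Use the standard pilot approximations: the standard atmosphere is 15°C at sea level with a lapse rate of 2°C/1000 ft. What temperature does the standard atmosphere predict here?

-9°C

ISA temperature = 15 − 2 × (12000/1000) = 15 − 24 = -9°C.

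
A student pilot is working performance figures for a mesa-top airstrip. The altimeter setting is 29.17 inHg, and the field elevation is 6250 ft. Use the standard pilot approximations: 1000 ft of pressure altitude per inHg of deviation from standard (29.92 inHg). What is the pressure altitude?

Pressure correction = (29.92 − 29.17) × 1000 = +750 ft.
Pressure altitude = 6250 + (+750) = 7000 ft.

7000 ft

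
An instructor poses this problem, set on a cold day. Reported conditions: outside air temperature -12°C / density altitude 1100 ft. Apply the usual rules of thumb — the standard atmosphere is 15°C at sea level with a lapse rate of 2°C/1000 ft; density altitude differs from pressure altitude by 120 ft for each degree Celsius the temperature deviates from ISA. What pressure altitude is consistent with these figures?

DA = PA + 120 × (OAT − (15 − 2·PA/1000)) = PA + 120·OAT − 1800 + 0.24·PA = 1.24·PA + 120·OAT − 1800.
So 1.24·PA = 1100 − 120 × (-12) + 1800 = 4340.
PA = 4340 / 1.24 = 3500 ft.

3500 ft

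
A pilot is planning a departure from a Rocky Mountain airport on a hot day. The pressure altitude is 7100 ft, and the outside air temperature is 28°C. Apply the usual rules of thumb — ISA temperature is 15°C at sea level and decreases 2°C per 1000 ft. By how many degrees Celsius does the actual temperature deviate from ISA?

ISA temperature at 7100 ft = 15 − 2 × (7100/1000) = 0.8°C.
Deviation = OAT − ISA = 28 − 0.8 = +27.2°C.

ISA+27.2°C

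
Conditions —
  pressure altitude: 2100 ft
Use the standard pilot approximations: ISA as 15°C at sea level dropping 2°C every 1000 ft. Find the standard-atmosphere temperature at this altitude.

ISA temperature = 15 − 2 × (2100/1000) = 15 − 4.2 = 10.8°C.

10.8°C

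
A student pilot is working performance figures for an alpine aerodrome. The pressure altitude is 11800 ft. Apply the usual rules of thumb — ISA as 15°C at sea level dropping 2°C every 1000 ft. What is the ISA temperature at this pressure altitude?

-8.6°C

ISA temperature = 15 − 2 × (11800/1000) = 15 − 23.6 = -8.6°C.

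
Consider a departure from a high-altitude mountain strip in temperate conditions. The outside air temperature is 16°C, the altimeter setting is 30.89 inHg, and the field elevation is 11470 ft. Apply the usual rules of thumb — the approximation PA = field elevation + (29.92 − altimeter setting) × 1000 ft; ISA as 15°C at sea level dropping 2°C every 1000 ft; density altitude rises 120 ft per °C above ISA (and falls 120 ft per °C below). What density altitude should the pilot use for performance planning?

Pressure altitude = 11470 + (29.92 − 30.89) × 1000 = 11470 + (-970) = 10500 ft.
ISA temperature at 10500 ft = 15 − 2 × (10500/1000) = -6°C.
ISA deviation = 16 − (-6) = +22°C.
Density altitude = 10500 + 120 × (22) = 13140 ft.

13140 ft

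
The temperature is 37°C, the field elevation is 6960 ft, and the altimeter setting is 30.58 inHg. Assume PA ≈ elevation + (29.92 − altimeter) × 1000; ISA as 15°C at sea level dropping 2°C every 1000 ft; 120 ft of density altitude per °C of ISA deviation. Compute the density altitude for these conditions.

10452 ft

Pressure altitude = 6960 + (29.92 − 30.58) × 1000 = 6960 + (-660) = 6300 ft.
ISA temperature at 6300 ft = 15 − 2 × (6300/1000) = 2.4°C.
ISA deviation = 37 − 2.4 = +34.6°C.
Density altitude = 6300 + 120 × (34.6) = 10452 ft.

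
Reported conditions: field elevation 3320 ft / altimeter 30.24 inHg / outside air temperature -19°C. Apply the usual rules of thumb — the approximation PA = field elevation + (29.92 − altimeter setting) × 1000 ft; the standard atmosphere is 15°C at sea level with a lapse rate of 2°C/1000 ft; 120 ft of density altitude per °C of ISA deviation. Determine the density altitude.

-360 ft

Pressure altitude = 3320 + (29.92 − 30.24) × 1000 = 3320 + (-320) = 3000 ft.
ISA temperature at 3000 ft = 15 − 2 × (3000/1000) = 9°C.
ISA deviation = -19 − 9 = -28°C.
Density altitude = 3000 + 120 × (-28) = -360 ft.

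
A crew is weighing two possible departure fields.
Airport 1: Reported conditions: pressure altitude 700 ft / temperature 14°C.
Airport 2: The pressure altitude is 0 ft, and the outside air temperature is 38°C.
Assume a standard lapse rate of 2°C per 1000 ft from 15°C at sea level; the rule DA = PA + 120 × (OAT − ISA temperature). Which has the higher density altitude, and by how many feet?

Airport 1: ISA temp = 13.6°C, deviation +0.4°C, DA = 700 + 120 × 0.4 = 748 ft.
Airport 2: ISA temp = 15°C, deviation +23°C, DA = 0 + 120 × 23 = 2760 ft.
Airport 2 is higher by 2760 − 748 = 2012 ft.

Airport 2 by 2012 ft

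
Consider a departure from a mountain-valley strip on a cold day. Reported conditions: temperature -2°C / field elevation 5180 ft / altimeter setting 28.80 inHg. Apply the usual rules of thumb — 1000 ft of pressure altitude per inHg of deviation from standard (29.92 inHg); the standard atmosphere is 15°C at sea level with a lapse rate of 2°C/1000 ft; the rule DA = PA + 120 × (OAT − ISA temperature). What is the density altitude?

Pressure altitude = 5180 + (29.92 − 28.80) × 1000 = 5180 + (+1120) = 6300 ft.
ISA temperature at 6300 ft = 15 − 2 × (6300/1000) = 2.4°C.
ISA deviation = -2 − 2.4 = -4.4°C.
Density altitude = 6300 + 120 × (-4.4) = 5772 ft.

5772 ft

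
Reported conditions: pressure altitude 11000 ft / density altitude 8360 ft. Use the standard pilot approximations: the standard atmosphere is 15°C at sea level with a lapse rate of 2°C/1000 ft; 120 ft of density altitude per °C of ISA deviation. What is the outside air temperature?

-29°C

Density altitude − pressure altitude = 8360 − 11000 = -2640 ft.
At 120 ft/°C that is an ISA deviation of -2640/120 = -22°C.
ISA temperature at 11000 ft = 15 − 2 × (11000/1000) = -7°C.
OAT = ISA + deviation = -7 + (-22) = -29°C.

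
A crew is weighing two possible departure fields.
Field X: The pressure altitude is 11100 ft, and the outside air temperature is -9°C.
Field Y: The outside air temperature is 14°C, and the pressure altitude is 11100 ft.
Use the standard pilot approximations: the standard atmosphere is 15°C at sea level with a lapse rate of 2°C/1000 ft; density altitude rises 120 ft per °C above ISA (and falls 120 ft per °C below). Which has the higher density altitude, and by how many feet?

Field Y by 2760 ft

Field X: ISA temp = -7.2°C, deviation -1.8°C, DA = 11100 + 120 × (-1.8) = 10884 ft.
Field Y: ISA temp = -7.2°C, deviation +21.2°C, DA = 11100 + 120 × 21.2 = 13644 ft.
Field Y is higher by 13644 − 10884 = 2760 ft.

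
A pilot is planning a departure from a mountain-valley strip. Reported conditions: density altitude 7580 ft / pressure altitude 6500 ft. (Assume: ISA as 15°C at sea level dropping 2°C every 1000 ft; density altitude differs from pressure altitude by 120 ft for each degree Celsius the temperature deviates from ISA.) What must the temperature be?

11°C

Density altitude − pressure altitude = 7580 − 6500 = +1080 ft.
At 120 ft/°C that is an ISA deviation of 1080/120 = +9°C.
ISA temperature at 6500 ft = 15 − 2 × (6500/1000) = 2°C.
OAT = ISA + deviation = 2 + (+9) = 11°C.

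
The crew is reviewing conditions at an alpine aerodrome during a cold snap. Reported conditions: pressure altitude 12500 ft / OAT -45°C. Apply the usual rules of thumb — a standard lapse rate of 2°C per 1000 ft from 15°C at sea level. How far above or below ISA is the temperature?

ISA temperature at 12500 ft = 15 − 2 × (12500/1000) = -10°C.
Deviation = OAT − ISA = -45 − (-10) = -35°C.

ISA-35°C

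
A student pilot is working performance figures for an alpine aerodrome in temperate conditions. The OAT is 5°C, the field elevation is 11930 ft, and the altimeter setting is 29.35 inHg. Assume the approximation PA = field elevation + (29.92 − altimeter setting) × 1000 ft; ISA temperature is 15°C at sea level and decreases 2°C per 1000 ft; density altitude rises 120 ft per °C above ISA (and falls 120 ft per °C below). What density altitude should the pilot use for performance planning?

Pressure altitude = 11930 + (29.92 − 29.35) × 1000 = 11930 + (+570) = 12500 ft.
ISA temperature at 12500 ft = 15 − 2 × (12500/1000) = -10°C.
ISA deviation = 5 − (-10) = +15°C.
Density altitude = 12500 + 120 × (15) = 14300 ft.

14300 ft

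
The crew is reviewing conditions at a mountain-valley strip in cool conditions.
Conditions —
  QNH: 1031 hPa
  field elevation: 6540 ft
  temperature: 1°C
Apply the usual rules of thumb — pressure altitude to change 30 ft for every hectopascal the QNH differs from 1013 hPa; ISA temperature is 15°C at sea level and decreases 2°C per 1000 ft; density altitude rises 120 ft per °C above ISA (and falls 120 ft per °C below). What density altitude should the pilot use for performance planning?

Pressure altitude = 6540 + (1013 − 1031) × 30 = 6540 + (-540) = 6000 ft.
ISA temperature at 6000 ft = 15 − 2 × (6000/1000) = 3°C.
ISA deviation = 1 − 3 = -2°C.
Density altitude = 6000 + 120 × (-2) = 5760 ft.

5760 ft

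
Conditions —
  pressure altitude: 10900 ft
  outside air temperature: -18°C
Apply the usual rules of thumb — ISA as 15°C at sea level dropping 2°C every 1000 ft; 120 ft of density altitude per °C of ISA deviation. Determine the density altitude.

9556 ft

ISA temperature at 10900 ft = 15 − 2 × (10900/1000) = -6.8°C.
ISA deviation = -18 − (-6.8) = -11.2°C.
Density altitude = 10900 + 120 × (-11.2) = 10900 + (-1344) = 9556 ft.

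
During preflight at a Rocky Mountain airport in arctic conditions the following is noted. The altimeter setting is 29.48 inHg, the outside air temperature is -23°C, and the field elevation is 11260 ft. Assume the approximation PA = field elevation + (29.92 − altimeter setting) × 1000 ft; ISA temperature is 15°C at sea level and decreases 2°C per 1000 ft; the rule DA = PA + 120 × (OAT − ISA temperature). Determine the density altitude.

Pressure altitude = 11260 + (29.92 − 29.48) × 1000 = 11260 + (+440) = 11700 ft.
ISA temperature at 11700 ft = 15 − 2 × (11700/1000) = -8.4°C.
ISA deviation = -23 − (-8.4) = -14.6°C.
Density altitude = 11700 + 120 × (-14.6) = 9948 ft.

9948 ft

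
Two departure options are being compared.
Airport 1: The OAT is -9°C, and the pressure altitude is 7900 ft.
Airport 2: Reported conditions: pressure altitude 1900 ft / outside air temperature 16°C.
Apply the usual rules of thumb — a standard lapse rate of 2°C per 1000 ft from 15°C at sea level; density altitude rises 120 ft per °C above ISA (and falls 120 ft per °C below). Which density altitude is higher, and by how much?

Airport 1: ISA temp = -0.8°C, deviation -8.2°C, DA = 7900 + 120 × (-8.2) = 6916 ft.
Airport 2: ISA temp = 11.2°C, deviation +4.8°C, DA = 1900 + 120 × 4.8 = 2476 ft.
Airport 1 is higher by 6916 − 2476 = 4440 ft.

Airport 1 by 4440 ft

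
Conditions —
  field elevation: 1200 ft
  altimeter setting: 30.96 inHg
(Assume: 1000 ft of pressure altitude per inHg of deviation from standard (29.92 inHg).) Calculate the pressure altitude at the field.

Pressure correction = (29.92 − 30.96) × 1000 = -1040 ft.
Pressure altitude = 1200 + (-1040) = 160 ft.

160 ft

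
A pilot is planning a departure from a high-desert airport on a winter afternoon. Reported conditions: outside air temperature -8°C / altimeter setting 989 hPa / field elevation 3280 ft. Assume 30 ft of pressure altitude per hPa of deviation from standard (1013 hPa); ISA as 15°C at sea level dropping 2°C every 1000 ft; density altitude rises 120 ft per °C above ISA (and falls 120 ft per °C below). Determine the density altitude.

Pressure altitude = 3280 + (1013 − 989) × 30 = 3280 + (+720) = 4000 ft.
ISA temperature at 4000 ft = 15 − 2 × (4000/1000) = 7°C.
ISA deviation = -8 − 7 = -15°C.
Density altitude = 4000 + 120 × (-15) = 2200 ft.

2200 ft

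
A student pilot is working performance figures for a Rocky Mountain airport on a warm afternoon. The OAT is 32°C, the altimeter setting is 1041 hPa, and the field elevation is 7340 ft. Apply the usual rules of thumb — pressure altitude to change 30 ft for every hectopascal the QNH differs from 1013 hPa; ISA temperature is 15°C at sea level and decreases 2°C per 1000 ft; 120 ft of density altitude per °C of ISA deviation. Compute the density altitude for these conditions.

Pressure altitude = 7340 + (1013 − 1041) × 30 = 7340 + (-840) = 6500 ft.
ISA temperature at 6500 ft = 15 − 2 × (6500/1000) = 2°C.
ISA deviation = 32 − 2 = +30°C.
Density altitude = 6500 + 120 × (30) = 10100 ft.

10100 ft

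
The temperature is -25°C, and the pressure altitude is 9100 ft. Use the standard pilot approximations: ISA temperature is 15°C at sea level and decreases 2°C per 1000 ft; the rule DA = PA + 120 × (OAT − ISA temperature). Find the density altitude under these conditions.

6484 ft

ISA temperature at 9100 ft = 15 − 2 × (9100/1000) = -3.2°C.
ISA deviation = -25 − (-3.2) = -21.8°C.
Density altitude = 9100 + 120 × (-21.8) = 9100 + (-2616) = 6484 ft.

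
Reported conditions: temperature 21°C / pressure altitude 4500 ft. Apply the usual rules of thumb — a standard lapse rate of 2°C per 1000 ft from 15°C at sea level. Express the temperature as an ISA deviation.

ISA+15°C

ISA temperature at 4500 ft = 15 − 2 × (4500/1000) = 6°C.
Deviation = OAT − ISA = 21 − 6 = +15°C.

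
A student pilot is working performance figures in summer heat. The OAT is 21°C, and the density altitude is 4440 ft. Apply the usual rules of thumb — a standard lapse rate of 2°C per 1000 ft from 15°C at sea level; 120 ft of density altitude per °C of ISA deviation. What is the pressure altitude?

3000 ft

DA = PA + 120 × (OAT − (15 − 2·PA/1000)) = PA + 120·OAT − 1800 + 0.24·PA = 1.24·PA + 120·OAT − 1800.
So 1.24·PA = 4440 − 120 × 21 + 1800 = 3720.
PA = 3720 / 1.24 = 3000 ft.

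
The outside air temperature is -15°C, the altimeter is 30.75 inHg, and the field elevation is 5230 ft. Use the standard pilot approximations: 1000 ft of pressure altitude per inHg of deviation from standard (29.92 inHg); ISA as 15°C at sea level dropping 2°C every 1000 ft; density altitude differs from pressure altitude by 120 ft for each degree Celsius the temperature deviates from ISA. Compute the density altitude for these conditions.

Pressure altitude = 5230 + (29.92 − 30.75) × 1000 = 5230 + (-830) = 4400 ft.
ISA temperature at 4400 ft = 15 − 2 × (4400/1000) = 6.2°C.
ISA deviation = -15 − 6.2 = -21.2°C.
Density altitude = 4400 + 120 × (-21.2) = 1856 ft.

1856 ft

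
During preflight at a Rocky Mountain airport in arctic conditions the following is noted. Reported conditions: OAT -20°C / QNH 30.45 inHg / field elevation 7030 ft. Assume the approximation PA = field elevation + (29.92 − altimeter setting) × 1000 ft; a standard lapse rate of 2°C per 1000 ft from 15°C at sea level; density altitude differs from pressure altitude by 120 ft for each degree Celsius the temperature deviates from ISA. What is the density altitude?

Pressure altitude = 7030 + (29.92 − 30.45) × 1000 = 7030 + (-530) = 6500 ft.
ISA temperature at 6500 ft = 15 − 2 × (6500/1000) = 2°C.
ISA deviation = -20 − 2 = -22°C.
Density altitude = 6500 + 120 × (-22) = 3860 ft.

3860 ft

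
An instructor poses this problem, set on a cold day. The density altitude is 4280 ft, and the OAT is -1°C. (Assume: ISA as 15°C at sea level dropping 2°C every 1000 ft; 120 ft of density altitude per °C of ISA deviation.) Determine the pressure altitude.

5000 ft

DA = PA + 120 × (OAT − (15 − 2·PA/1000)) = PA + 120·OAT − 1800 + 0.24·PA = 1.24·PA + 120·OAT − 1800.
So 1.24·PA = 4280 − 120 × (-1) + 1800 = 6200.
PA = 6200 / 1.24 = 5000 ft.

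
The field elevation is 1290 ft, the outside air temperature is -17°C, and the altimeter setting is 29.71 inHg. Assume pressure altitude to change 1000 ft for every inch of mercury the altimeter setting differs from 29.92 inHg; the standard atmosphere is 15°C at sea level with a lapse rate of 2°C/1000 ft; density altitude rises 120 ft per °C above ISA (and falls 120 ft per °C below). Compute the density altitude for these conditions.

Pressure altitude = 1290 + (29.92 − 29.71) × 1000 = 1290 + (+210) = 1500 ft.
ISA temperature at 1500 ft = 15 − 2 × (1500/1000) = 12°C.
ISA deviation = -17 − 12 = -29°C.
Density altitude = 1500 + 120 × (-29) = -1980 ft.

-1980 ft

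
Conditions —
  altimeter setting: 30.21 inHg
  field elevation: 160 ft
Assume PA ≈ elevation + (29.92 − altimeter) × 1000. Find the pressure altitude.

-130 ft

Pressure correction = (29.92 − 30.21) × 1000 = -290 ft.
Pressure altitude = 160 + (-290) = -130 ft.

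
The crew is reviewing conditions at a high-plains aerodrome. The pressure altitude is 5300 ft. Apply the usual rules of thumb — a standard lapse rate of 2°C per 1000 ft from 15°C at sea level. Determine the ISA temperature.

4.4°C

ISA temperature = 15 − 2 × (5300/1000) = 15 − 10.6 = 4.4°C.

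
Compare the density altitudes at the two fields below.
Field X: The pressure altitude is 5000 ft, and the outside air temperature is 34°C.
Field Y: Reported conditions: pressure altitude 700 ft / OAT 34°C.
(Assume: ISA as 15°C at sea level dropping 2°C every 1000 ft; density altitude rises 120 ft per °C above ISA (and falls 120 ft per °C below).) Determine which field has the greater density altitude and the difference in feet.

Field X by 5332 ft

Field X: ISA temp = 5°C, deviation +29°C, DA = 5000 + 120 × 29 = 8480 ft.
Field Y: ISA temp = 13.6°C, deviation +20.4°C, DA = 700 + 120 × 20.4 = 3148 ft.
Field X is higher by 8480 − 3148 = 5332 ft.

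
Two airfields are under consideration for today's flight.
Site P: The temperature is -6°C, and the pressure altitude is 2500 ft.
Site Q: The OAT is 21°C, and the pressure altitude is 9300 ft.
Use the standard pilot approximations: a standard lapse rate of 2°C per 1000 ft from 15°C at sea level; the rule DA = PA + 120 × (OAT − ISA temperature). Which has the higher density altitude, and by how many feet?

Site P: ISA temp = 10°C, deviation -16°C, DA = 2500 + 120 × (-16) = 580 ft.
Site Q: ISA temp = -3.6°C, deviation +24.6°C, DA = 9300 + 120 × 24.6 = 12252 ft.
Site Q is higher by 12252 − 580 = 11672 ft.

Site Q by 11672 ft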